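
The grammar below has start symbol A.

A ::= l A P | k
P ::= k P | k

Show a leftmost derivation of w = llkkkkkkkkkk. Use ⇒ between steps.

A ⇒ lAP ⇒ llAPP ⇒ llkPP ⇒ llkkPP ⇒ llkkkPP ⇒ llkkkkP ⇒ llkkkkkP ⇒ llkkkkkkP ⇒ llkkkkkkkP ⇒ llkkkkkkkkP ⇒ llkkkkkkkkkP ⇒ llkkkkkkkkkk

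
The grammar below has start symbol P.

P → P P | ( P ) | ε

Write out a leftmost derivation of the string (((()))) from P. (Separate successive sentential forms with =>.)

P => (P) => (PP) => ((P)P) => ((PP)P) => (((P)P)P) => ((((P))P)P) => (((())P)P) => (((()))P) => (((())))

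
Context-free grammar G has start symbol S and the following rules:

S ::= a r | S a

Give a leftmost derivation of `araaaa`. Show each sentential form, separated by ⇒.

S ⇒ Sa   [S ::= S a]
Sa ⇒ Saa   [S ::= S a]
Saa ⇒ Saaa   [S ::= S a]
Saaa ⇒ Saaaa   [S ::= S a]
Saaaa ⇒ araaaa   [S ::= a r]

S ⇒ Sa ⇒ Saa ⇒ Saaa ⇒ Saaaa ⇒ araaaa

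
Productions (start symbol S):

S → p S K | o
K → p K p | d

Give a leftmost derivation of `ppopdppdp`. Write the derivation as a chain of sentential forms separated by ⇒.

S ⇒ pSK   [S → p S K]
pSK ⇒ ppSKK   [S → p S K]
ppSKK ⇒ ppoKK   [S → o]
ppoKK ⇒ ppopKpK   [K → p K p]
ppopKpK ⇒ ppopdpK   [K → d]
ppopdpK ⇒ ppopdppKp   [K → p K p]
ppopdppKp ⇒ ppopdppdp   [K → d]

S ⇒ pSK ⇒ ppSKK ⇒ ppoKK ⇒ ppopKpK ⇒ ppopdpK ⇒ ppopdppKp ⇒ ppopdppdp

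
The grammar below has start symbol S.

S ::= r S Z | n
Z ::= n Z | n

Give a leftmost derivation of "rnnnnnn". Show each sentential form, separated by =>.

S => rSZ => rnZ => rnnZ => rnnnZ => rnnnnZ => rnnnnnZ => rnnnnnn

S => rSZ   [S ::= r S Z]
rSZ => rnZ   [S ::= n]
rnZ => rnnZ   [Z ::= n Z]
rnnZ => rnnnZ   [Z ::= n Z]
rnnnZ => rnnnnZ   [Z ::= n Z]
rnnnnZ => rnnnnnZ   [Z ::= n Z]
rnnnnnZ => rnnnnnn   [Z ::= n]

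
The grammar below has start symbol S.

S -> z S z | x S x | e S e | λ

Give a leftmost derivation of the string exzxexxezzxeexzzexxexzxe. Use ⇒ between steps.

S ⇒ eSe ⇒ exSxe ⇒ exzSzxe ⇒ exzxSxzxe ⇒ exzxeSexzxe ⇒ exzxexSxexzxe ⇒ exzxexxSxxexzxe ⇒ exzxexxeSexxexzxe ⇒ exzxexxezSzexxexzxe ⇒ exzxexxezzSzzexxexzxe ⇒ exzxexxezzxSxzzexxexzxe ⇒ exzxexxezzxeSexzzexxexzxe ⇒ exzxexxezzxeexzzexxexzxe

S ⇒ eSe   [S -> e S e]
eSe ⇒ exSxe   [S -> x S x]
exSxe ⇒ exzSzxe   [S -> z S z]
exzSzxe ⇒ exzxSxzxe   [S -> x S x]
exzxSxzxe ⇒ exzxeSexzxe   [S -> e S e]
exzxeSexzxe ⇒ exzxexSxexzxe   [S -> x S x]
exzxexSxexzxe ⇒ exzxexxSxxexzxe   [S -> x S x]
exzxexxSxxexzxe ⇒ exzxexxeSexxexzxe   [S -> e S e]
exzxexxeSexxexzxe ⇒ exzxexxezSzexxexzxe   [S -> z S z]
exzxexxezSzexxexzxe ⇒ exzxexxezzSzzexxexzxe   [S -> z S z]
exzxexxezzSzzexxexzxe ⇒ exzxexxezzxSxzzexxexzxe   [S -> x S x]
exzxexxezzxSxzzexxexzxe ⇒ exzxexxezzxeSexzzexxexzxe   [S -> e S e]
exzxexxezzxeSexzzexxexzxe ⇒ exzxexxezzxeexzzexxexzxe   [S -> λ]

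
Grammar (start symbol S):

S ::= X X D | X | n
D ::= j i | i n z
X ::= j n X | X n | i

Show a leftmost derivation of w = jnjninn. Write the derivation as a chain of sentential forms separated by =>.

S => X => Xn => Xnn => jnXnn => jnjnXnn => jnjninn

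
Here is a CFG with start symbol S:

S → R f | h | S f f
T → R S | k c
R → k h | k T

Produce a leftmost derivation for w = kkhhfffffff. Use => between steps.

S => Sff   [S → S f f]
Sff => Sffff   [S → S f f]
Sffff => Sffffff   [S → S f f]
Sffffff => Rfffffff   [S → R f]
Rfffffff => kTfffffff   [R → k T]
kTfffffff => kRSfffffff   [T → R S]
kRSfffffff => kkhSfffffff   [R → k h]
kkhSfffffff => kkhhfffffff   [S → h]

S => Sff => Sffff => Sffffff => Rfffffff => kTfffffff => kRSfffffff => kkhSfffffff => kkhhfffffff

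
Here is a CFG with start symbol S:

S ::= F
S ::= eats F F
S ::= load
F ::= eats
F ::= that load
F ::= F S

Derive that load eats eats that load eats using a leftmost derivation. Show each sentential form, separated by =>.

S => F => F S => that load S => that load F => that load F S => that load eats S => that load eats eats F F => that load eats eats that load F => that load eats eats that load eats

S => F   [S ::= F]
F => F S   [F ::= F S]
F S => that load S   [F ::= that load]
that load S => that load F   [S ::= F]
that load F => that load F S   [F ::= F S]
that load F S => that load eats S   [F ::= eats]
that load eats S => that load eats eats F F   [S ::= eats F F]
that load eats eats F F => that load eats eats that load F   [F ::= that load]
that load eats eats that load F => that load eats eats that load eats   [F ::= eats]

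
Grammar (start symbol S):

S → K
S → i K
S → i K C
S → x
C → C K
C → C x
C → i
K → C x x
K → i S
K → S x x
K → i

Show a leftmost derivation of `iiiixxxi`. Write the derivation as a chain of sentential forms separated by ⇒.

S ⇒ iKC ⇒ iCxxC ⇒ iCxxxC ⇒ iCKxxxC ⇒ iCKKxxxC ⇒ iiKKxxxC ⇒ iiiKxxxC ⇒ iiiixxxC ⇒ iiiixxxi

S ⇒ iKC   [S → i K C]
iKC ⇒ iCxxC   [K → C x x]
iCxxC ⇒ iCxxxC   [C → C x]
iCxxxC ⇒ iCKxxxC   [C → C K]
iCKxxxC ⇒ iCKKxxxC   [C → C K]
iCKKxxxC ⇒ iiKKxxxC   [C → i]
iiKKxxxC ⇒ iiiKxxxC   [K → i]
iiiKxxxC ⇒ iiiixxxC   [K → i]
iiiixxxC ⇒ iiiixxxi   [C → i]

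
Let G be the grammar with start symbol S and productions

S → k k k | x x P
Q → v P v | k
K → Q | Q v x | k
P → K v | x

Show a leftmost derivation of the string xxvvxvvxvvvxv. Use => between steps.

S=>xxP=>xxKv=>xxQvxv=>xxvPvvxv=>xxvKvvvxv=>xxvQvxvvvxv=>xxvvPvvxvvvxv=>xxvvxvvxvvvxv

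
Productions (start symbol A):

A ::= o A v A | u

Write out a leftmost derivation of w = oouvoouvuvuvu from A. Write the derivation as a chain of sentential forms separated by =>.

A => oAvA => ooAvAvA => oouvAvA => oouvoAvAvA => oouvooAvAvAvA => oouvoouvAvAvA => oouvoouvuvAvA => oouvoouvuvuvA => oouvoouvuvuvu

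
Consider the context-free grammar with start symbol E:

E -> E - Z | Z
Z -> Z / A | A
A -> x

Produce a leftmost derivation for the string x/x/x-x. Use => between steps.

E => E-Z => Z-Z => Z/A-Z => Z/A/A-Z => A/A/A-Z => x/A/A-Z => x/x/A-Z => x/x/x-Z => x/x/x-A => x/x/x-x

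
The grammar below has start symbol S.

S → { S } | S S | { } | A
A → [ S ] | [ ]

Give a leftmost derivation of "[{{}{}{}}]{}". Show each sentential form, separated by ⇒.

S ⇒ SS ⇒ AS ⇒ [S]S ⇒ [{S}]S ⇒ [{SS}]S ⇒ [{SSS}]S ⇒ [{{}SS}]S ⇒ [{{}{}S}]S ⇒ [{{}{}{}}]S ⇒ [{{}{}{}}]{}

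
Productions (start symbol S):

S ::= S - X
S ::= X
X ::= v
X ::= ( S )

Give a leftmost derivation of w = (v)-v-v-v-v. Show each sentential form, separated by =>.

S => S-X => S-X-X => S-X-X-X => S-X-X-X-X => X-X-X-X-X => (S)-X-X-X-X => (X)-X-X-X-X => (v)-X-X-X-X => (v)-v-X-X-X => (v)-v-v-X-X => (v)-v-v-v-X => (v)-v-v-v-v

S => S-X   [S ::= S - X]
S-X => S-X-X   [S ::= S - X]
S-X-X => S-X-X-X   [S ::= S - X]
S-X-X-X => S-X-X-X-X   [S ::= S - X]
S-X-X-X-X => X-X-X-X-X   [S ::= X]
X-X-X-X-X => (S)-X-X-X-X   [X ::= ( S )]
(S)-X-X-X-X => (X)-X-X-X-X   [S ::= X]
(X)-X-X-X-X => (v)-X-X-X-X   [X ::= v]
(v)-X-X-X-X => (v)-v-X-X-X   [X ::= v]
(v)-v-X-X-X => (v)-v-v-X-X   [X ::= v]
(v)-v-v-X-X => (v)-v-v-v-X   [X ::= v]
(v)-v-v-v-X => (v)-v-v-v-v   [X ::= v]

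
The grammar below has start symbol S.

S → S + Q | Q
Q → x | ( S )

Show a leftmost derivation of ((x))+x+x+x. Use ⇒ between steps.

S⇒S+Q⇒S+Q+Q⇒S+Q+Q+Q⇒Q+Q+Q+Q⇒(S)+Q+Q+Q⇒(Q)+Q+Q+Q⇒((S))+Q+Q+Q⇒((Q))+Q+Q+Q⇒((x))+Q+Q+Q⇒((x))+x+Q+Q⇒((x))+x+x+Q⇒((x))+x+x+x

S ⇒ S+Q   [S → S + Q]
S+Q ⇒ S+Q+Q   [S → S + Q]
S+Q+Q ⇒ S+Q+Q+Q   [S → S + Q]
S+Q+Q+Q ⇒ Q+Q+Q+Q   [S → Q]
Q+Q+Q+Q ⇒ (S)+Q+Q+Q   [Q → ( S )]
(S)+Q+Q+Q ⇒ (Q)+Q+Q+Q   [S → Q]
(Q)+Q+Q+Q ⇒ ((S))+Q+Q+Q   [Q → ( S )]
((S))+Q+Q+Q ⇒ ((Q))+Q+Q+Q   [S → Q]
((Q))+Q+Q+Q ⇒ ((x))+Q+Q+Q   [Q → x]
((x))+Q+Q+Q ⇒ ((x))+x+Q+Q   [Q → x]
((x))+x+Q+Q ⇒ ((x))+x+x+Q   [Q → x]
((x))+x+x+Q ⇒ ((x))+x+x+x   [Q → x]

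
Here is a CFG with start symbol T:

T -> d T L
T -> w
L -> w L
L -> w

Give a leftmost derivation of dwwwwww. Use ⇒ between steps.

T⇒dTL⇒dwL⇒dwwL⇒dwwwL⇒dwwwwL⇒dwwwwwL⇒dwwwwww

T ⇒ dTL   [T -> d T L]
dTL ⇒ dwL   [T -> w]
dwL ⇒ dwwL   [L -> w L]
dwwL ⇒ dwwwL   [L -> w L]
dwwwL ⇒ dwwwwL   [L -> w L]
dwwwwL ⇒ dwwwwwL   [L -> w L]
dwwwwwL ⇒ dwwwwww   [L -> w]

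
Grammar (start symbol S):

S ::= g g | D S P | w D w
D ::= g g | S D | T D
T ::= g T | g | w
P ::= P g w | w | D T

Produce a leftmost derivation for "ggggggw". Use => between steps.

S => DSP => SDSP => ggDSP => ggggSP => ggggggP => ggggggw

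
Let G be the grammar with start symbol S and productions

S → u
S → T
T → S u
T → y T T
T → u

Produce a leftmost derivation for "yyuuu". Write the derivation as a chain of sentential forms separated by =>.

S => T => yTT => yyTTT => yyuTT => yyuuT => yyuuu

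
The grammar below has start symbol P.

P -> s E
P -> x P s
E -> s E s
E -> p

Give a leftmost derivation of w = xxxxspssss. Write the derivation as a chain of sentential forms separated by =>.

P => xPs => xxPss => xxxPsss => xxxxPssss => xxxxsEssss => xxxxspssss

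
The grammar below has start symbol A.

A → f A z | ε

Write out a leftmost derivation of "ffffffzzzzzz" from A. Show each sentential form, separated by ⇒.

A ⇒ fAz ⇒ ffAzz ⇒ fffAzzz ⇒ ffffAzzzz ⇒ fffffAzzzzz ⇒ ffffffAzzzzzz ⇒ ffffffzzzzzz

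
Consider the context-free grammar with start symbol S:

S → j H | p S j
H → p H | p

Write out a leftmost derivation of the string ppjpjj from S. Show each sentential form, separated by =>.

S => pSj => ppSjj => ppjHjj => ppjpjj

S => pSj   [S → p S j]
pSj => ppSjj   [S → p S j]
ppSjj => ppjHjj   [S → j H]
ppjHjj => ppjpjj   [H → p]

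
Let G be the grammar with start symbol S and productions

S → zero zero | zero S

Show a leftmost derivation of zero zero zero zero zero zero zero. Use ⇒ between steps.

S ⇒ zero S ⇒ zero zero S ⇒ zero zero zero S ⇒ zero zero zero zero S ⇒ zero zero zero zero zero S ⇒ zero zero zero zero zero zero zero

S ⇒ zero S   [S → zero S]
zero S ⇒ zero zero S   [S → zero S]
zero zero S ⇒ zero zero zero S   [S → zero S]
zero zero zero S ⇒ zero zero zero zero S   [S → zero S]
zero zero zero zero S ⇒ zero zero zero zero zero S   [S → zero S]
zero zero zero zero zero S ⇒ zero zero zero zero zero zero zero   [S → zero zero]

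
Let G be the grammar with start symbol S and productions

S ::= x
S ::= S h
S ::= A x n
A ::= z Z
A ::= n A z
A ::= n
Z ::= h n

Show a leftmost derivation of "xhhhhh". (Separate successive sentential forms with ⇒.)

S⇒Sh⇒Shh⇒Shhh⇒Shhhh⇒Shhhhh⇒xhhhhh

S ⇒ Sh   [S ::= S h]
Sh ⇒ Shh   [S ::= S h]
Shh ⇒ Shhh   [S ::= S h]
Shhh ⇒ Shhhh   [S ::= S h]
Shhhh ⇒ Shhhhh   [S ::= S h]
Shhhhh ⇒ xhhhhh   [S ::= x]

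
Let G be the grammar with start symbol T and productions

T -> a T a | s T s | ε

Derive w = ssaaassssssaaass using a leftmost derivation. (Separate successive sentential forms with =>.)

T => sTs   [T -> s T s]
sTs => ssTss   [T -> s T s]
ssTss => ssaTass   [T -> a T a]
ssaTass => ssaaTaass   [T -> a T a]
ssaaTaass => ssaaaTaaass   [T -> a T a]
ssaaaTaaass => ssaaasTsaaass   [T -> s T s]
ssaaasTsaaass => ssaaassTssaaass   [T -> s T s]
ssaaassTssaaass => ssaaasssTsssaaass   [T -> s T s]
ssaaasssTsssaaass => ssaaassssssaaass   [T -> ε]

T => sTs => ssTss => ssaTass => ssaaTaass => ssaaaTaaass => ssaaasTsaaass => ssaaassTssaaass => ssaaasssTsssaaass => ssaaassssssaaass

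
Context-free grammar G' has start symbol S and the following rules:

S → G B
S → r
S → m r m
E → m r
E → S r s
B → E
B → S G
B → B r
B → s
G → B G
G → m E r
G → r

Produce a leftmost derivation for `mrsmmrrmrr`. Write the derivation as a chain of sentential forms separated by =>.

S => GB => BGB => EGB => mrGB => mrBGB => mrsGB => mrsmErB => mrsmmrrB => mrsmmrrBr => mrsmmrrEr => mrsmmrrmrr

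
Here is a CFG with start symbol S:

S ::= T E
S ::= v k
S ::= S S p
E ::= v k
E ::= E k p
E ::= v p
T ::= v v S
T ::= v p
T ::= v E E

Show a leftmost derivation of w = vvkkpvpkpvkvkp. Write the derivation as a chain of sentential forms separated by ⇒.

S⇒SSp⇒TESp⇒vEEESp⇒vEkpEESp⇒vvkkpEESp⇒vvkkpEkpESp⇒vvkkpvpkpESp⇒vvkkpvpkpvkSp⇒vvkkpvpkpvkvkp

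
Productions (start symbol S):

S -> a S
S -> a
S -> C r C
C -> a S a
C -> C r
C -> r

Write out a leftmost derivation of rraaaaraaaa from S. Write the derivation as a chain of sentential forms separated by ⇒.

S ⇒ CrC   [S -> C r C]
CrC ⇒ rrC   [C -> r]
rrC ⇒ rraSa   [C -> a S a]
rraSa ⇒ rraCrCa   [S -> C r C]
rraCrCa ⇒ rraaSarCa   [C -> a S a]
rraaSarCa ⇒ rraaaarCa   [S -> a]
rraaaarCa ⇒ rraaaaraSaa   [C -> a S a]
rraaaaraSaa ⇒ rraaaaraaaa   [S -> a]

S⇒CrC⇒rrC⇒rraSa⇒rraCrCa⇒rraaSarCa⇒rraaaarCa⇒rraaaaraSaa⇒rraaaaraaaa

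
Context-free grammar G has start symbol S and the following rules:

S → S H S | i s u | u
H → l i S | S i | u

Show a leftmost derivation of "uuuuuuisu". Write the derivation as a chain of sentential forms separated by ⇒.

S ⇒ SHS ⇒ SHSHS ⇒ SHSHSHS ⇒ uHSHSHS ⇒ uuSHSHS ⇒ uuuHSHS ⇒ uuuuSHS ⇒ uuuuuHS ⇒ uuuuuuS ⇒ uuuuuuisu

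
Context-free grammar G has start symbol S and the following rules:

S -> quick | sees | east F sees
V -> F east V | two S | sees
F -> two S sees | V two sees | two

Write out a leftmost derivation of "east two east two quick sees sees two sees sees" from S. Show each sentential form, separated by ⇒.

S ⇒ east F sees ⇒ east V two sees sees ⇒ east two S two sees sees ⇒ east two east F sees two sees sees ⇒ east two east two S sees sees two sees sees ⇒ east two east two quick sees sees two sees sees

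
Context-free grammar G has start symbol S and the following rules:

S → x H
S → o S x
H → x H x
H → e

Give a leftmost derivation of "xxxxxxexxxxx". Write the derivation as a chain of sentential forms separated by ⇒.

S ⇒ xH ⇒ xxHx ⇒ xxxHxx ⇒ xxxxHxxx ⇒ xxxxxHxxxx ⇒ xxxxxxHxxxxx ⇒ xxxxxxexxxxx

S ⇒ xH   [S → x H]
xH ⇒ xxHx   [H → x H x]
xxHx ⇒ xxxHxx   [H → x H x]
xxxHxx ⇒ xxxxHxxx   [H → x H x]
xxxxHxxx ⇒ xxxxxHxxxx   [H → x H x]
xxxxxHxxxx ⇒ xxxxxxHxxxxx   [H → x H x]
xxxxxxHxxxxx ⇒ xxxxxxexxxxx   [H → e]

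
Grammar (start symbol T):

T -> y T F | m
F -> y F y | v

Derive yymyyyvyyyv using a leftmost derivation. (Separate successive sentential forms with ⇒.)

T ⇒ yTF ⇒ yyTFF ⇒ yymFF ⇒ yymyFyF ⇒ yymyyFyyF ⇒ yymyyyFyyyF ⇒ yymyyyvyyyF ⇒ yymyyyvyyyv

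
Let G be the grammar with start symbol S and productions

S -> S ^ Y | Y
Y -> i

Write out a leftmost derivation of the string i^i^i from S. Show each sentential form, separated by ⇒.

S ⇒ S^Y ⇒ S^Y^Y ⇒ Y^Y^Y ⇒ i^Y^Y ⇒ i^i^Y ⇒ i^i^i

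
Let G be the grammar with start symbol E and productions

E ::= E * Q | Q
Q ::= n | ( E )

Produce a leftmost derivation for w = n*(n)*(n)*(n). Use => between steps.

E => E*Q   [E ::= E * Q]
E*Q => E*Q*Q   [E ::= E * Q]
E*Q*Q => E*Q*Q*Q   [E ::= E * Q]
E*Q*Q*Q => Q*Q*Q*Q   [E ::= Q]
Q*Q*Q*Q => n*Q*Q*Q   [Q ::= n]
n*Q*Q*Q => n*(E)*Q*Q   [Q ::= ( E )]
n*(E)*Q*Q => n*(Q)*Q*Q   [E ::= Q]
n*(Q)*Q*Q => n*(n)*Q*Q   [Q ::= n]
n*(n)*Q*Q => n*(n)*(E)*Q   [Q ::= ( E )]
n*(n)*(E)*Q => n*(n)*(Q)*Q   [E ::= Q]
n*(n)*(Q)*Q => n*(n)*(n)*Q   [Q ::= n]
n*(n)*(n)*Q => n*(n)*(n)*(E)   [Q ::= ( E )]
n*(n)*(n)*(E) => n*(n)*(n)*(Q)   [E ::= Q]
n*(n)*(n)*(Q) => n*(n)*(n)*(n)   [Q ::= n]

E => E*Q => E*Q*Q => E*Q*Q*Q => Q*Q*Q*Q => n*Q*Q*Q => n*(E)*Q*Q => n*(Q)*Q*Q => n*(n)*Q*Q => n*(n)*(E)*Q => n*(n)*(Q)*Q => n*(n)*(n)*Q => n*(n)*(n)*(E) => n*(n)*(n)*(Q) => n*(n)*(n)*(n)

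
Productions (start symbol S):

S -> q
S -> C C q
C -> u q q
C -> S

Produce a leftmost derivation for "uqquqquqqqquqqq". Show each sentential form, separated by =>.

S => CCq   [S -> C C q]
CCq => SCq   [C -> S]
SCq => CCqCq   [S -> C C q]
CCqCq => uqqCqCq   [C -> u q q]
uqqCqCq => uqqSqCq   [C -> S]
uqqSqCq => uqqCCqqCq   [S -> C C q]
uqqCCqqCq => uqquqqCqqCq   [C -> u q q]
uqquqqCqqCq => uqquqquqqqqCq   [C -> u q q]
uqquqquqqqqCq => uqquqquqqqquqqq   [C -> u q q]

S => CCq => SCq => CCqCq => uqqCqCq => uqqSqCq => uqqCCqqCq => uqquqqCqqCq => uqquqquqqqqCq => uqquqquqqqquqqq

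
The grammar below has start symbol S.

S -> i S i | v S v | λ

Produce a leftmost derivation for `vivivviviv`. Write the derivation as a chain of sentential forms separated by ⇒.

S ⇒ vSv ⇒ viSiv ⇒ vivSviv ⇒ viviSiviv ⇒ vivivSviviv ⇒ vivivviviv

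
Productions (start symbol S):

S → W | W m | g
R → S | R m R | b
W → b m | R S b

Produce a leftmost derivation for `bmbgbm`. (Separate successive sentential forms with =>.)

S => Wm => RSbm => RmRSbm => bmRSbm => bmbSbm => bmbgbm

S => Wm   [S → W m]
Wm => RSbm   [W → R S b]
RSbm => RmRSbm   [R → R m R]
RmRSbm => bmRSbm   [R → b]
bmRSbm => bmbSbm   [R → b]
bmbSbm => bmbgbm   [S → g]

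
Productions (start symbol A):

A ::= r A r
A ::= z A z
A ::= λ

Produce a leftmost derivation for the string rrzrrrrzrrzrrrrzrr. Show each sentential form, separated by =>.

A=>rAr=>rrArr=>rrzAzrr=>rrzrArzrr=>rrzrrArrzrr=>rrzrrrArrrzrr=>rrzrrrrArrrrzrr=>rrzrrrrzAzrrrrzrr=>rrzrrrrzrArzrrrrzrr=>rrzrrrrzrrzrrrrzrr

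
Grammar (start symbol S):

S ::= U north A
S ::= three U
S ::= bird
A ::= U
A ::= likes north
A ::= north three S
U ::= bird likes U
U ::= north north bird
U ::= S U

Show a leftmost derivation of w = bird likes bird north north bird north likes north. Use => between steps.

S => U north A => bird likes U north A => bird likes S U north A => bird likes bird U north A => bird likes bird north north bird north A => bird likes bird north north bird north likes north

S => U north A   [S ::= U north A]
U north A => bird likes U north A   [U ::= bird likes U]
bird likes U north A => bird likes S U north A   [U ::= S U]
bird likes S U north A => bird likes bird U north A   [S ::= bird]
bird likes bird U north A => bird likes bird north north bird north A   [U ::= north north bird]
bird likes bird north north bird north A => bird likes bird north north bird north likes north   [A ::= likes north]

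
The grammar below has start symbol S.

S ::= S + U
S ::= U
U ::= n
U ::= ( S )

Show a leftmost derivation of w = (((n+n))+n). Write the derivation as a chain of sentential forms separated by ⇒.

S ⇒ U   [S ::= U]
U ⇒ (S)   [U ::= ( S )]
(S) ⇒ (S+U)   [S ::= S + U]
(S+U) ⇒ (U+U)   [S ::= U]
(U+U) ⇒ ((S)+U)   [U ::= ( S )]
((S)+U) ⇒ ((U)+U)   [S ::= U]
((U)+U) ⇒ (((S))+U)   [U ::= ( S )]
(((S))+U) ⇒ (((S+U))+U)   [S ::= S + U]
(((S+U))+U) ⇒ (((U+U))+U)   [S ::= U]
(((U+U))+U) ⇒ (((n+U))+U)   [U ::= n]
(((n+U))+U) ⇒ (((n+n))+U)   [U ::= n]
(((n+n))+U) ⇒ (((n+n))+n)   [U ::= n]

S⇒U⇒(S)⇒(S+U)⇒(U+U)⇒((S)+U)⇒((U)+U)⇒(((S))+U)⇒(((S+U))+U)⇒(((U+U))+U)⇒(((n+U))+U)⇒(((n+n))+U)⇒(((n+n))+n)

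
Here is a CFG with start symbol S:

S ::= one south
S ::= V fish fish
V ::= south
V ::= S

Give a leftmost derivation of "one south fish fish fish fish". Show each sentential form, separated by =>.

S => V fish fish   [S ::= V fish fish]
V fish fish => S fish fish   [V ::= S]
S fish fish => V fish fish fish fish   [S ::= V fish fish]
V fish fish fish fish => S fish fish fish fish   [V ::= S]
S fish fish fish fish => one south fish fish fish fish   [S ::= one south]

S => V fish fish => S fish fish => V fish fish fish fish => S fish fish fish fish => one south fish fish fish fish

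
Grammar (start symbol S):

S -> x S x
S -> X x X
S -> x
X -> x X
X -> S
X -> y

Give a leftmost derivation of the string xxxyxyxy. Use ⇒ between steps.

S ⇒ XxX   [S -> X x X]
XxX ⇒ xXxX   [X -> x X]
xXxX ⇒ xSxX   [X -> S]
xSxX ⇒ xXxXxX   [S -> X x X]
xXxXxX ⇒ xxXxXxX   [X -> x X]
xxXxXxX ⇒ xxxXxXxX   [X -> x X]
xxxXxXxX ⇒ xxxyxXxX   [X -> y]
xxxyxXxX ⇒ xxxyxyxX   [X -> y]
xxxyxyxX ⇒ xxxyxyxy   [X -> y]

S ⇒ XxX ⇒ xXxX ⇒ xSxX ⇒ xXxXxX ⇒ xxXxXxX ⇒ xxxXxXxX ⇒ xxxyxXxX ⇒ xxxyxyxX ⇒ xxxyxyxy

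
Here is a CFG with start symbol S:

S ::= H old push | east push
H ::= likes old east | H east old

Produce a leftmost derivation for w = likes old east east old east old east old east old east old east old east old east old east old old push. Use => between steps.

S => H old push   [S ::= H old push]
H old push => H east old old push   [H ::= H east old]
H east old old push => H east old east old old push   [H ::= H east old]
H east old east old old push => H east old east old east old old push   [H ::= H east old]
H east old east old east old old push => H east old east old east old east old old push   [H ::= H east old]
H east old east old east old east old old push => H east old east old east old east old east old old push   [H ::= H east old]
H east old east old east old east old east old old push => H east old east old east old east old east old east old old push   [H ::= H east old]
H east old east old east old east old east old east old old push => H east old east old east old east old east old east old east old old push   [H ::= H east old]
H east old east old east old east old east old east old east old old push => H east old east old east old east old east old east old east old east old old push   [H ::= H east old]
H east old east old east old east old east old east old east old east old old push => H east old east old east old east old east old east old east old east old east old old push   [H ::= H east old]
H east old east old east old east old east old east old east old east old east old old push => likes old east east old east old east old east old east old east old east old east old east old old push   [H ::= likes old east]

S => H old push => H east old old push => H east old east old old push => H east old east old east old old push => H east old east old east old east old old push => H east old east old east old east old east old old push => H east old east old east old east old east old east old old push => H east old east old east old east old east old east old east old old push => H east old east old east old east old east old east old east old east old old push => H east old east old east old east old east old east old east old east old east old old push => likes old east east old east old east old east old east old east old east old east old east old old push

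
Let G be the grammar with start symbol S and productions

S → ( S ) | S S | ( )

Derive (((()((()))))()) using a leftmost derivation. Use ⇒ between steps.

S⇒(S)⇒(SS)⇒((S)S)⇒(((S))S)⇒(((SS))S)⇒(((()S))S)⇒(((()(S)))S)⇒(((()((S))))S)⇒(((()((()))))S)⇒(((()((()))))())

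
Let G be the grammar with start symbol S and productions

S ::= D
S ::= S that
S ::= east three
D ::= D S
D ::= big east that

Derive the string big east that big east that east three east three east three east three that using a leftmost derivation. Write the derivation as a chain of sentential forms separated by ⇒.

S ⇒ D ⇒ D S ⇒ big east that S ⇒ big east that S that ⇒ big east that D that ⇒ big east that D S that ⇒ big east that D S S that ⇒ big east that D S S S that ⇒ big east that D S S S S that ⇒ big east that big east that S S S S that ⇒ big east that big east that east three S S S that ⇒ big east that big east that east three east three S S that ⇒ big east that big east that east three east three east three S that ⇒ big east that big east that east three east three east three east three that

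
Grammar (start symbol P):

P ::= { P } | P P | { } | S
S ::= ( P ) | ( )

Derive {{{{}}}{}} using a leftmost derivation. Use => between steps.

P => {P} => {PP} => {{P}P} => {{{P}}P} => {{{{}}}P} => {{{{}}}{}}

P => {P}   [P ::= { P }]
{P} => {PP}   [P ::= P P]
{PP} => {{P}P}   [P ::= { P }]
{{P}P} => {{{P}}P}   [P ::= { P }]
{{{P}}P} => {{{{}}}P}   [P ::= { }]
{{{{}}}P} => {{{{}}}{}}   [P ::= { }]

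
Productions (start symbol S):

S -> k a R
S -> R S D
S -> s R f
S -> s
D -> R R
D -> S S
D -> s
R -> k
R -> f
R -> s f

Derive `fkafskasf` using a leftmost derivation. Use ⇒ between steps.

S ⇒ RSD ⇒ fSD ⇒ fkaRD ⇒ fkafD ⇒ fkafSS ⇒ fkafsS ⇒ fkafskaR ⇒ fkafskasf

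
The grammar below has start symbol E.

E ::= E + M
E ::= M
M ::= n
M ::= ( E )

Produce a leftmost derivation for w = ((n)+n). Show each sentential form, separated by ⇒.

E ⇒ M   [E ::= M]
M ⇒ (E)   [M ::= ( E )]
(E) ⇒ (E+M)   [E ::= E + M]
(E+M) ⇒ (M+M)   [E ::= M]
(M+M) ⇒ ((E)+M)   [M ::= ( E )]
((E)+M) ⇒ ((M)+M)   [E ::= M]
((M)+M) ⇒ ((n)+M)   [M ::= n]
((n)+M) ⇒ ((n)+n)   [M ::= n]

E⇒M⇒(E)⇒(E+M)⇒(M+M)⇒((E)+M)⇒((M)+M)⇒((n)+M)⇒((n)+n)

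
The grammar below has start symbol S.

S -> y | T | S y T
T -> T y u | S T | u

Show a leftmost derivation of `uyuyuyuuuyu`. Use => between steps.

S => T => Tyu => STyu => TTyu => TyuTyu => TyuyuTyu => TyuyuyuTyu => uyuyuyuTyu => uyuyuyuSTyu => uyuyuyuTTyu => uyuyuyuuTyu => uyuyuyuuuyu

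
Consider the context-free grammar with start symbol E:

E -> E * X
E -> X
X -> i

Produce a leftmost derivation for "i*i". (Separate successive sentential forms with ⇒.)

E ⇒ E*X ⇒ X*X ⇒ i*X ⇒ i*i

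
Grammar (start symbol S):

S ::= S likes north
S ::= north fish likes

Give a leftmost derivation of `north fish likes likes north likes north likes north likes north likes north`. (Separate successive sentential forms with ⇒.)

S ⇒ S likes north   [S ::= S likes north]
S likes north ⇒ S likes north likes north   [S ::= S likes north]
S likes north likes north ⇒ S likes north likes north likes north   [S ::= S likes north]
S likes north likes north likes north ⇒ S likes north likes north likes north likes north   [S ::= S likes north]
S likes north likes north likes north likes north ⇒ S likes north likes north likes north likes north likes north   [S ::= S likes north]
S likes north likes north likes north likes north likes north ⇒ north fish likes likes north likes north likes north likes north likes north   [S ::= north fish likes]

S ⇒ S likes north ⇒ S likes north likes north ⇒ S likes north likes north likes north ⇒ S likes north likes north likes north likes north ⇒ S likes north likes north likes north likes north likes north ⇒ north fish likes likes north likes north likes north likes north likes north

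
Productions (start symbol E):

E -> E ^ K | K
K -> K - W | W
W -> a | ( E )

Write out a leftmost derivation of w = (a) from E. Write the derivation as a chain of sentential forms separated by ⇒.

E ⇒ K   [E -> K]
K ⇒ W   [K -> W]
W ⇒ (E)   [W -> ( E )]
(E) ⇒ (K)   [E -> K]
(K) ⇒ (W)   [K -> W]
(W) ⇒ (a)   [W -> a]

E ⇒ K ⇒ W ⇒ (E) ⇒ (K) ⇒ (W) ⇒ (a)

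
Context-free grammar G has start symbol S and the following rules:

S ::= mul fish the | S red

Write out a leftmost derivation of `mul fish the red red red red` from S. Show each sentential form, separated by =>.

S => S red => S red red => S red red red => S red red red red => mul fish the red red red red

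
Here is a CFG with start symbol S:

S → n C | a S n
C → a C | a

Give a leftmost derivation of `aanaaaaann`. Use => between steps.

S => aSn => aaSnn => aanCnn => aanaCnn => aanaaCnn => aanaaaCnn => aanaaaaCnn => aanaaaaann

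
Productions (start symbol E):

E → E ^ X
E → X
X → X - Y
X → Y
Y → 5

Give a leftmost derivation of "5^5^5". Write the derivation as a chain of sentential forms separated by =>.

E => E^X   [E → E ^ X]
E^X => E^X^X   [E → E ^ X]
E^X^X => X^X^X   [E → X]
X^X^X => Y^X^X   [X → Y]
Y^X^X => 5^X^X   [Y → 5]
5^X^X => 5^Y^X   [X → Y]
5^Y^X => 5^5^X   [Y → 5]
5^5^X => 5^5^Y   [X → Y]
5^5^Y => 5^5^5   [Y → 5]

E => E^X => E^X^X => X^X^X => Y^X^X => 5^X^X => 5^Y^X => 5^5^X => 5^5^Y => 5^5^5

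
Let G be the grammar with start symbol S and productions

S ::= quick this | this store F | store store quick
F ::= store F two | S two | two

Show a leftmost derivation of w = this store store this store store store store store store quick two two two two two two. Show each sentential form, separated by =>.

S => this store F => this store store F two => this store store S two two => this store store this store F two two => this store store this store store F two two two => this store store this store store store F two two two two => this store store this store store store store F two two two two two => this store store this store store store store S two two two two two two => this store store this store store store store store store quick two two two two two two

S => this store F   [S ::= this store F]
this store F => this store store F two   [F ::= store F two]
this store store F two => this store store S two two   [F ::= S two]
this store store S two two => this store store this store F two two   [S ::= this store F]
this store store this store F two two => this store store this store store F two two two   [F ::= store F two]
this store store this store store F two two two => this store store this store store store F two two two two   [F ::= store F two]
this store store this store store store F two two two two => this store store this store store store store F two two two two two   [F ::= store F two]
this store store this store store store store F two two two two two => this store store this store store store store S two two two two two two   [F ::= S two]
this store store this store store store store S two two two two two two => this store store this store store store store store store quick two two two two two two   [S ::= store store quick]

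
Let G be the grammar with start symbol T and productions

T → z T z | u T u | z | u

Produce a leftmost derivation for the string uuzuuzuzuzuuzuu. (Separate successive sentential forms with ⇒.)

T ⇒ uTu   [T → u T u]
uTu ⇒ uuTuu   [T → u T u]
uuTuu ⇒ uuzTzuu   [T → z T z]
uuzTzuu ⇒ uuzuTuzuu   [T → u T u]
uuzuTuzuu ⇒ uuzuuTuuzuu   [T → u T u]
uuzuuTuuzuu ⇒ uuzuuzTzuuzuu   [T → z T z]
uuzuuzTzuuzuu ⇒ uuzuuzuTuzuuzuu   [T → u T u]
uuzuuzuTuzuuzuu ⇒ uuzuuzuzuzuuzuu   [T → z]

T ⇒ uTu ⇒ uuTuu ⇒ uuzTzuu ⇒ uuzuTuzuu ⇒ uuzuuTuuzuu ⇒ uuzuuzTzuuzuu ⇒ uuzuuzuTuzuuzuu ⇒ uuzuuzuzuzuuzuu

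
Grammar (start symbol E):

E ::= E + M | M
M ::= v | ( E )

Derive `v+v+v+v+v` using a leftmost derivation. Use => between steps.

E => E+M => E+M+M => E+M+M+M => E+M+M+M+M => M+M+M+M+M => v+M+M+M+M => v+v+M+M+M => v+v+v+M+M => v+v+v+v+M => v+v+v+v+v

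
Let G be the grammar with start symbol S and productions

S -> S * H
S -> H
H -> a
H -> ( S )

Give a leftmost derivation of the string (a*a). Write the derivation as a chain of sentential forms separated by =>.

S => H => (S) => (S*H) => (H*H) => (a*H) => (a*a)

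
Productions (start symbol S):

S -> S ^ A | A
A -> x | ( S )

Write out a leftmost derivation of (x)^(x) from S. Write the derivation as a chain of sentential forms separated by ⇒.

S ⇒ S^A ⇒ A^A ⇒ (S)^A ⇒ (A)^A ⇒ (x)^A ⇒ (x)^(S) ⇒ (x)^(A) ⇒ (x)^(x)

S ⇒ S^A   [S -> S ^ A]
S^A ⇒ A^A   [S -> A]
A^A ⇒ (S)^A   [A -> ( S )]
(S)^A ⇒ (A)^A   [S -> A]
(A)^A ⇒ (x)^A   [A -> x]
(x)^A ⇒ (x)^(S)   [A -> ( S )]
(x)^(S) ⇒ (x)^(A)   [S -> A]
(x)^(A) ⇒ (x)^(x)   [A -> x]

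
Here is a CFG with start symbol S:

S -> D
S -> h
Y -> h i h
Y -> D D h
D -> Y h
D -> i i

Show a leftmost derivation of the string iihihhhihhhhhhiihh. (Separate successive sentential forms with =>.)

S=>D=>Yh=>DDhh=>YhDhh=>DDhhDhh=>iiDhhDhh=>iiYhhhDhh=>iiDDhhhhDhh=>iiYhDhhhhDhh=>iihihhDhhhhDhh=>iihihhYhhhhhDhh=>iihihhhihhhhhhDhh=>iihihhhihhhhhhiihh

S => D   [S -> D]
D => Yh   [D -> Y h]
Yh => DDhh   [Y -> D D h]
DDhh => YhDhh   [D -> Y h]
YhDhh => DDhhDhh   [Y -> D D h]
DDhhDhh => iiDhhDhh   [D -> i i]
iiDhhDhh => iiYhhhDhh   [D -> Y h]
iiYhhhDhh => iiDDhhhhDhh   [Y -> D D h]
iiDDhhhhDhh => iiYhDhhhhDhh   [D -> Y h]
iiYhDhhhhDhh => iihihhDhhhhDhh   [Y -> h i h]
iihihhDhhhhDhh => iihihhYhhhhhDhh   [D -> Y h]
iihihhYhhhhhDhh => iihihhhihhhhhhDhh   [Y -> h i h]
iihihhhihhhhhhDhh => iihihhhihhhhhhiihh   [D -> i i]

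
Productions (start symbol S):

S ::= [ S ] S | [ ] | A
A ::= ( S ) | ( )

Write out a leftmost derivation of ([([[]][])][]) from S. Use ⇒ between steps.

S ⇒ A ⇒ (S) ⇒ ([S]S) ⇒ ([A]S) ⇒ ([(S)]S) ⇒ ([([S]S)]S) ⇒ ([([[]]S)]S) ⇒ ([([[]][])]S) ⇒ ([([[]][])][])

S ⇒ A   [S ::= A]
A ⇒ (S)   [A ::= ( S )]
(S) ⇒ ([S]S)   [S ::= [ S ] S]
([S]S) ⇒ ([A]S)   [S ::= A]
([A]S) ⇒ ([(S)]S)   [A ::= ( S )]
([(S)]S) ⇒ ([([S]S)]S)   [S ::= [ S ] S]
([([S]S)]S) ⇒ ([([[]]S)]S)   [S ::= [ ]]
([([[]]S)]S) ⇒ ([([[]][])]S)   [S ::= [ ]]
([([[]][])]S) ⇒ ([([[]][])][])   [S ::= [ ]]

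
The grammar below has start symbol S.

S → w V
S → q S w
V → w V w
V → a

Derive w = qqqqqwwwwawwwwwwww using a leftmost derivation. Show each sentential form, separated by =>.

S => qSw => qqSww => qqqSwww => qqqqSwwww => qqqqqSwwwww => qqqqqwVwwwww => qqqqqwwVwwwwww => qqqqqwwwVwwwwwww => qqqqqwwwwVwwwwwwww => qqqqqwwwwawwwwwwww

S => qSw   [S → q S w]
qSw => qqSww   [S → q S w]
qqSww => qqqSwww   [S → q S w]
qqqSwww => qqqqSwwww   [S → q S w]
qqqqSwwww => qqqqqSwwwww   [S → q S w]
qqqqqSwwwww => qqqqqwVwwwww   [S → w V]
qqqqqwVwwwww => qqqqqwwVwwwwww   [V → w V w]
qqqqqwwVwwwwww => qqqqqwwwVwwwwwww   [V → w V w]
qqqqqwwwVwwwwwww => qqqqqwwwwVwwwwwwww   [V → w V w]
qqqqqwwwwVwwwwwwww => qqqqqwwwwawwwwwwww   [V → a]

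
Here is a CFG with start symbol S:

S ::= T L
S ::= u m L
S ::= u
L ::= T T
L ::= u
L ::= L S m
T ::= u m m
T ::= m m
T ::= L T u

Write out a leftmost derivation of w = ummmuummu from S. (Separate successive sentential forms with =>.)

S => umL   [S ::= u m L]
umL => umTT   [L ::= T T]
umTT => ummmT   [T ::= m m]
ummmT => ummmLTu   [T ::= L T u]
ummmLTu => ummmuTu   [L ::= u]
ummmuTu => ummmuummu   [T ::= u m m]

S=>umL=>umTT=>ummmT=>ummmLTu=>ummmuTu=>ummmuummu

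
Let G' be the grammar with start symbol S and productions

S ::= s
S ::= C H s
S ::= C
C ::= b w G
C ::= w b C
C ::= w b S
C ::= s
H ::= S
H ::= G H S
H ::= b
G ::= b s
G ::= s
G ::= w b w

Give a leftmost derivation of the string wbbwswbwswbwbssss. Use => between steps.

S => CHs   [S ::= C H s]
CHs => wbCHs   [C ::= w b C]
wbCHs => wbbwGHs   [C ::= b w G]
wbbwGHs => wbbwsHs   [G ::= s]
wbbwsHs => wbbwsGHSs   [H ::= G H S]
wbbwsGHSs => wbbwswbwHSs   [G ::= w b w]
wbbwswbwHSs => wbbwswbwGHSSs   [H ::= G H S]
wbbwswbwGHSSs => wbbwswbwsHSSs   [G ::= s]
wbbwswbwsHSSs => wbbwswbwsGHSSSs   [H ::= G H S]
wbbwswbwsGHSSSs => wbbwswbwswbwHSSSs   [G ::= w b w]
wbbwswbwswbwHSSSs => wbbwswbwswbwbSSSs   [H ::= b]
wbbwswbwswbwbSSSs => wbbwswbwswbwbsSSs   [S ::= s]
wbbwswbwswbwbsSSs => wbbwswbwswbwbssSs   [S ::= s]
wbbwswbwswbwbssSs => wbbwswbwswbwbssss   [S ::= s]

S=>CHs=>wbCHs=>wbbwGHs=>wbbwsHs=>wbbwsGHSs=>wbbwswbwHSs=>wbbwswbwGHSSs=>wbbwswbwsHSSs=>wbbwswbwsGHSSSs=>wbbwswbwswbwHSSSs=>wbbwswbwswbwbSSSs=>wbbwswbwswbwbsSSs=>wbbwswbwswbwbssSs=>wbbwswbwswbwbssss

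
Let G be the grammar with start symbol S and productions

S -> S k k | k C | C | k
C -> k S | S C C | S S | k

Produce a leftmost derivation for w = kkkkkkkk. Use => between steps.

S=>Skk=>Ckk=>kSkk=>kkCkk=>kkSSkk=>kkkSkk=>kkkSkkkk=>kkkkkkkk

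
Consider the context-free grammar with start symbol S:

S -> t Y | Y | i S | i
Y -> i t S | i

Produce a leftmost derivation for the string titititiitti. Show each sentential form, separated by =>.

S => tY   [S -> t Y]
tY => titS   [Y -> i t S]
titS => titY   [S -> Y]
titY => tititS   [Y -> i t S]
tititS => tititY   [S -> Y]
tititY => titititS   [Y -> i t S]
titititS => titititiS   [S -> i S]
titititiS => titititiY   [S -> Y]
titititiY => titititiitS   [Y -> i t S]
titititiitS => titititiittY   [S -> t Y]
titititiittY => titititiitti   [Y -> i]

S=>tY=>titS=>titY=>tititS=>tititY=>titititS=>titititiS=>titititiY=>titititiitS=>titititiittY=>titititiitti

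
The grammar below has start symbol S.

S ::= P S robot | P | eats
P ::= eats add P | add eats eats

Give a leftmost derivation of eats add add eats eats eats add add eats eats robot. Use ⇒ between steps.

S ⇒ P S robot   [S ::= P S robot]
P S robot ⇒ eats add P S robot   [P ::= eats add P]
eats add P S robot ⇒ eats add add eats eats S robot   [P ::= add eats eats]
eats add add eats eats S robot ⇒ eats add add eats eats P robot   [S ::= P]
eats add add eats eats P robot ⇒ eats add add eats eats eats add P robot   [P ::= eats add P]
eats add add eats eats eats add P robot ⇒ eats add add eats eats eats add add eats eats robot   [P ::= add eats eats]

S ⇒ P S robot ⇒ eats add P S robot ⇒ eats add add eats eats S robot ⇒ eats add add eats eats P robot ⇒ eats add add eats eats eats add P robot ⇒ eats add add eats eats eats add add eats eats robot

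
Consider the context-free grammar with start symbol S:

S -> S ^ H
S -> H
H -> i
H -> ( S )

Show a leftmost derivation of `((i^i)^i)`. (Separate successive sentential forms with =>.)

S=>H=>(S)=>(S^H)=>(H^H)=>((S)^H)=>((S^H)^H)=>((H^H)^H)=>((i^H)^H)=>((i^i)^H)=>((i^i)^i)

S => H   [S -> H]
H => (S)   [H -> ( S )]
(S) => (S^H)   [S -> S ^ H]
(S^H) => (H^H)   [S -> H]
(H^H) => ((S)^H)   [H -> ( S )]
((S)^H) => ((S^H)^H)   [S -> S ^ H]
((S^H)^H) => ((H^H)^H)   [S -> H]
((H^H)^H) => ((i^H)^H)   [H -> i]
((i^H)^H) => ((i^i)^H)   [H -> i]
((i^i)^H) => ((i^i)^i)   [H -> i]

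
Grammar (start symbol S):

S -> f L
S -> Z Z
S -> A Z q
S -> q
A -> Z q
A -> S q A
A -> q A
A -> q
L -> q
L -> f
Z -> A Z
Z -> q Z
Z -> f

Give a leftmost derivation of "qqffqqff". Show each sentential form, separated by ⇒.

S ⇒ ZZ   [S -> Z Z]
ZZ ⇒ AZZ   [Z -> A Z]
AZZ ⇒ qAZZ   [A -> q A]
qAZZ ⇒ qSqAZZ   [A -> S q A]
qSqAZZ ⇒ qZZqAZZ   [S -> Z Z]
qZZqAZZ ⇒ qAZZqAZZ   [Z -> A Z]
qAZZqAZZ ⇒ qqZZqAZZ   [A -> q]
qqZZqAZZ ⇒ qqfZqAZZ   [Z -> f]
qqfZqAZZ ⇒ qqffqAZZ   [Z -> f]
qqffqAZZ ⇒ qqffqqZZ   [A -> q]
qqffqqZZ ⇒ qqffqqfZ   [Z -> f]
qqffqqfZ ⇒ qqffqqff   [Z -> f]

S ⇒ ZZ ⇒ AZZ ⇒ qAZZ ⇒ qSqAZZ ⇒ qZZqAZZ ⇒ qAZZqAZZ ⇒ qqZZqAZZ ⇒ qqfZqAZZ ⇒ qqffqAZZ ⇒ qqffqqZZ ⇒ qqffqqfZ ⇒ qqffqqff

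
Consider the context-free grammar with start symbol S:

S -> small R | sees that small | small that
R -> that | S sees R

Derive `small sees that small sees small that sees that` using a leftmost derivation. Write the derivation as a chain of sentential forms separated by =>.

S => small R => small S sees R => small sees that small sees R => small sees that small sees S sees R => small sees that small sees small R sees R => small sees that small sees small that sees R => small sees that small sees small that sees that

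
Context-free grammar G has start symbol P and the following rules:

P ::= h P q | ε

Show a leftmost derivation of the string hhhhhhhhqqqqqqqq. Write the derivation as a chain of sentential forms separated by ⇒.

P ⇒ hPq   [P ::= h P q]
hPq ⇒ hhPqq   [P ::= h P q]
hhPqq ⇒ hhhPqqq   [P ::= h P q]
hhhPqqq ⇒ hhhhPqqqq   [P ::= h P q]
hhhhPqqqq ⇒ hhhhhPqqqqq   [P ::= h P q]
hhhhhPqqqqq ⇒ hhhhhhPqqqqqq   [P ::= h P q]
hhhhhhPqqqqqq ⇒ hhhhhhhPqqqqqqq   [P ::= h P q]
hhhhhhhPqqqqqqq ⇒ hhhhhhhhPqqqqqqqq   [P ::= h P q]
hhhhhhhhPqqqqqqqq ⇒ hhhhhhhhqqqqqqqq   [P ::= ε]

P ⇒ hPq ⇒ hhPqq ⇒ hhhPqqq ⇒ hhhhPqqqq ⇒ hhhhhPqqqqq ⇒ hhhhhhPqqqqqq ⇒ hhhhhhhPqqqqqqq ⇒ hhhhhhhhPqqqqqqqq ⇒ hhhhhhhhqqqqqqqq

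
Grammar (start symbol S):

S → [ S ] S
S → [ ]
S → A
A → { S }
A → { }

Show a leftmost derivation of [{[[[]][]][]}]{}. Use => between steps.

S => [S]S   [S → [ S ] S]
[S]S => [A]S   [S → A]
[A]S => [{S}]S   [A → { S }]
[{S}]S => [{[S]S}]S   [S → [ S ] S]
[{[S]S}]S => [{[[S]S]S}]S   [S → [ S ] S]
[{[[S]S]S}]S => [{[[[]]S]S}]S   [S → [ ]]
[{[[[]]S]S}]S => [{[[[]][]]S}]S   [S → [ ]]
[{[[[]][]]S}]S => [{[[[]][]][]}]S   [S → [ ]]
[{[[[]][]][]}]S => [{[[[]][]][]}]A   [S → A]
[{[[[]][]][]}]A => [{[[[]][]][]}]{}   [A → { }]

S=>[S]S=>[A]S=>[{S}]S=>[{[S]S}]S=>[{[[S]S]S}]S=>[{[[[]]S]S}]S=>[{[[[]][]]S}]S=>[{[[[]][]][]}]S=>[{[[[]][]][]}]A=>[{[[[]][]][]}]{}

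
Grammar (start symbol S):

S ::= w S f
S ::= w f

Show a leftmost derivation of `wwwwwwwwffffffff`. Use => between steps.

S=>wSf=>wwSff=>wwwSfff=>wwwwSffff=>wwwwwSfffff=>wwwwwwSffffff=>wwwwwwwSfffffff=>wwwwwwwwffffffff

S => wSf   [S ::= w S f]
wSf => wwSff   [S ::= w S f]
wwSff => wwwSfff   [S ::= w S f]
wwwSfff => wwwwSffff   [S ::= w S f]
wwwwSffff => wwwwwSfffff   [S ::= w S f]
wwwwwSfffff => wwwwwwSffffff   [S ::= w S f]
wwwwwwSffffff => wwwwwwwSfffffff   [S ::= w S f]
wwwwwwwSfffffff => wwwwwwwwffffffff   [S ::= w f]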